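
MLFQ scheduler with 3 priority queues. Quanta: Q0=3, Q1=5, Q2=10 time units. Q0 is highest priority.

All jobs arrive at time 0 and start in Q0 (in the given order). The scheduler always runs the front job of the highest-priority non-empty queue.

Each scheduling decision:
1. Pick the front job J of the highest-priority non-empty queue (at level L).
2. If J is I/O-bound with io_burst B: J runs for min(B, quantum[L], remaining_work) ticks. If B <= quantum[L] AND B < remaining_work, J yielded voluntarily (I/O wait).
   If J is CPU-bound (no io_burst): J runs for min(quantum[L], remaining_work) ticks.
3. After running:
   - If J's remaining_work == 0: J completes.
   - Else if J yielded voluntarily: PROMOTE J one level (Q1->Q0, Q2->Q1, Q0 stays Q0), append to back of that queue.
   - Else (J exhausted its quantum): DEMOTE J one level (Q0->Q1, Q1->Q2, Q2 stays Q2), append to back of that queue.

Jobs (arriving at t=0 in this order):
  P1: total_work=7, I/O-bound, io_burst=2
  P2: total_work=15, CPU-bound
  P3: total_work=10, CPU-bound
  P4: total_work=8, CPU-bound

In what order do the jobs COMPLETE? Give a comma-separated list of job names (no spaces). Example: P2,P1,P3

Answer: P1,P4,P2,P3

Derivation:
t=0-2: P1@Q0 runs 2, rem=5, I/O yield, promote→Q0. Q0=[P2,P3,P4,P1] Q1=[] Q2=[]
t=2-5: P2@Q0 runs 3, rem=12, quantum used, demote→Q1. Q0=[P3,P4,P1] Q1=[P2] Q2=[]
t=5-8: P3@Q0 runs 3, rem=7, quantum used, demote→Q1. Q0=[P4,P1] Q1=[P2,P3] Q2=[]
t=8-11: P4@Q0 runs 3, rem=5, quantum used, demote→Q1. Q0=[P1] Q1=[P2,P3,P4] Q2=[]
t=11-13: P1@Q0 runs 2, rem=3, I/O yield, promote→Q0. Q0=[P1] Q1=[P2,P3,P4] Q2=[]
t=13-15: P1@Q0 runs 2, rem=1, I/O yield, promote→Q0. Q0=[P1] Q1=[P2,P3,P4] Q2=[]
t=15-16: P1@Q0 runs 1, rem=0, completes. Q0=[] Q1=[P2,P3,P4] Q2=[]
t=16-21: P2@Q1 runs 5, rem=7, quantum used, demote→Q2. Q0=[] Q1=[P3,P4] Q2=[P2]
t=21-26: P3@Q1 runs 5, rem=2, quantum used, demote→Q2. Q0=[] Q1=[P4] Q2=[P2,P3]
t=26-31: P4@Q1 runs 5, rem=0, completes. Q0=[] Q1=[] Q2=[P2,P3]
t=31-38: P2@Q2 runs 7, rem=0, completes. Q0=[] Q1=[] Q2=[P3]
t=38-40: P3@Q2 runs 2, rem=0, completes. Q0=[] Q1=[] Q2=[]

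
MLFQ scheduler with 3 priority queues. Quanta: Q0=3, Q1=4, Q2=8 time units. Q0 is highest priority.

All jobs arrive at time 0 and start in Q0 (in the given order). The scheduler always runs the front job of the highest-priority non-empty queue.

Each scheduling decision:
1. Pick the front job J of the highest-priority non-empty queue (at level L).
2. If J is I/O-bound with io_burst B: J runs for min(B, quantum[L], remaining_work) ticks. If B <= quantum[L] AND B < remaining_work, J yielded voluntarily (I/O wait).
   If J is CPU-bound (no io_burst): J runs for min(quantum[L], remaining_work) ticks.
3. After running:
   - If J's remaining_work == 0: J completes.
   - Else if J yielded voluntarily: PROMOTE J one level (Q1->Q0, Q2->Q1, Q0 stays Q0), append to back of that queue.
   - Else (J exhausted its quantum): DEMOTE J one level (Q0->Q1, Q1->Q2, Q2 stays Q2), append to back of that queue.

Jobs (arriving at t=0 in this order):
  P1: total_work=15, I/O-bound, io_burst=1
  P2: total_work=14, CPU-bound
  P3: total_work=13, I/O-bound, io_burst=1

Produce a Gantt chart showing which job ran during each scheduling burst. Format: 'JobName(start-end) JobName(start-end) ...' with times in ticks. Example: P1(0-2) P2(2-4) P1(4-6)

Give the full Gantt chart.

Answer: P1(0-1) P2(1-4) P3(4-5) P1(5-6) P3(6-7) P1(7-8) P3(8-9) P1(9-10) P3(10-11) P1(11-12) P3(12-13) P1(13-14) P3(14-15) P1(15-16) P3(16-17) P1(17-18) P3(18-19) P1(19-20) P3(20-21) P1(21-22) P3(22-23) P1(23-24) P3(24-25) P1(25-26) P3(26-27) P1(27-28) P3(28-29) P1(29-30) P1(30-31) P2(31-35) P2(35-42)

Derivation:
t=0-1: P1@Q0 runs 1, rem=14, I/O yield, promote→Q0. Q0=[P2,P3,P1] Q1=[] Q2=[]
t=1-4: P2@Q0 runs 3, rem=11, quantum used, demote→Q1. Q0=[P3,P1] Q1=[P2] Q2=[]
t=4-5: P3@Q0 runs 1, rem=12, I/O yield, promote→Q0. Q0=[P1,P3] Q1=[P2] Q2=[]
t=5-6: P1@Q0 runs 1, rem=13, I/O yield, promote→Q0. Q0=[P3,P1] Q1=[P2] Q2=[]
t=6-7: P3@Q0 runs 1, rem=11, I/O yield, promote→Q0. Q0=[P1,P3] Q1=[P2] Q2=[]
t=7-8: P1@Q0 runs 1, rem=12, I/O yield, promote→Q0. Q0=[P3,P1] Q1=[P2] Q2=[]
t=8-9: P3@Q0 runs 1, rem=10, I/O yield, promote→Q0. Q0=[P1,P3] Q1=[P2] Q2=[]
t=9-10: P1@Q0 runs 1, rem=11, I/O yield, promote→Q0. Q0=[P3,P1] Q1=[P2] Q2=[]
t=10-11: P3@Q0 runs 1, rem=9, I/O yield, promote→Q0. Q0=[P1,P3] Q1=[P2] Q2=[]
t=11-12: P1@Q0 runs 1, rem=10, I/O yield, promote→Q0. Q0=[P3,P1] Q1=[P2] Q2=[]
t=12-13: P3@Q0 runs 1, rem=8, I/O yield, promote→Q0. Q0=[P1,P3] Q1=[P2] Q2=[]
t=13-14: P1@Q0 runs 1, rem=9, I/O yield, promote→Q0. Q0=[P3,P1] Q1=[P2] Q2=[]
t=14-15: P3@Q0 runs 1, rem=7, I/O yield, promote→Q0. Q0=[P1,P3] Q1=[P2] Q2=[]
t=15-16: P1@Q0 runs 1, rem=8, I/O yield, promote→Q0. Q0=[P3,P1] Q1=[P2] Q2=[]
t=16-17: P3@Q0 runs 1, rem=6, I/O yield, promote→Q0. Q0=[P1,P3] Q1=[P2] Q2=[]
t=17-18: P1@Q0 runs 1, rem=7, I/O yield, promote→Q0. Q0=[P3,P1] Q1=[P2] Q2=[]
t=18-19: P3@Q0 runs 1, rem=5, I/O yield, promote→Q0. Q0=[P1,P3] Q1=[P2] Q2=[]
t=19-20: P1@Q0 runs 1, rem=6, I/O yield, promote→Q0. Q0=[P3,P1] Q1=[P2] Q2=[]
t=20-21: P3@Q0 runs 1, rem=4, I/O yield, promote→Q0. Q0=[P1,P3] Q1=[P2] Q2=[]
t=21-22: P1@Q0 runs 1, rem=5, I/O yield, promote→Q0. Q0=[P3,P1] Q1=[P2] Q2=[]
t=22-23: P3@Q0 runs 1, rem=3, I/O yield, promote→Q0. Q0=[P1,P3] Q1=[P2] Q2=[]
t=23-24: P1@Q0 runs 1, rem=4, I/O yield, promote→Q0. Q0=[P3,P1] Q1=[P2] Q2=[]
t=24-25: P3@Q0 runs 1, rem=2, I/O yield, promote→Q0. Q0=[P1,P3] Q1=[P2] Q2=[]
t=25-26: P1@Q0 runs 1, rem=3, I/O yield, promote→Q0. Q0=[P3,P1] Q1=[P2] Q2=[]
t=26-27: P3@Q0 runs 1, rem=1, I/O yield, promote→Q0. Q0=[P1,P3] Q1=[P2] Q2=[]
t=27-28: P1@Q0 runs 1, rem=2, I/O yield, promote→Q0. Q0=[P3,P1] Q1=[P2] Q2=[]
t=28-29: P3@Q0 runs 1, rem=0, completes. Q0=[P1] Q1=[P2] Q2=[]
t=29-30: P1@Q0 runs 1, rem=1, I/O yield, promote→Q0. Q0=[P1] Q1=[P2] Q2=[]
t=30-31: P1@Q0 runs 1, rem=0, completes. Q0=[] Q1=[P2] Q2=[]
t=31-35: P2@Q1 runs 4, rem=7, quantum used, demote→Q2. Q0=[] Q1=[] Q2=[P2]
t=35-42: P2@Q2 runs 7, rem=0, completes. Q0=[] Q1=[] Q2=[]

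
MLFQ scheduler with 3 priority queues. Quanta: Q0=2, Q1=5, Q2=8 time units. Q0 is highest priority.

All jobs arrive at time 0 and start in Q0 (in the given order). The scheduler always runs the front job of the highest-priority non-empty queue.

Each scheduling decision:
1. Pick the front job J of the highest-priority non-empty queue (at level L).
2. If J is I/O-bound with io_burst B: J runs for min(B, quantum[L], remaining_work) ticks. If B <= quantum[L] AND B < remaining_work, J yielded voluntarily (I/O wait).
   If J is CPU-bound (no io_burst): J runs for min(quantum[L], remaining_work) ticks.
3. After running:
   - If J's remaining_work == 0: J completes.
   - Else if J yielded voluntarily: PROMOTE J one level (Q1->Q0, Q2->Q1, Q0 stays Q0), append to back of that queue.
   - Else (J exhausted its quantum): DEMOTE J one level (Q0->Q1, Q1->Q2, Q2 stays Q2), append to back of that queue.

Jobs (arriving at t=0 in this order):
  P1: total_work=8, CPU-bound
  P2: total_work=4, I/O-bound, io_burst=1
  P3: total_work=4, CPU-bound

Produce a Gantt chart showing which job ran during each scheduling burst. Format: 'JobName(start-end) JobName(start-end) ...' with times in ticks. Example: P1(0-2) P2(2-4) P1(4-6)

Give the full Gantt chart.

t=0-2: P1@Q0 runs 2, rem=6, quantum used, demote→Q1. Q0=[P2,P3] Q1=[P1] Q2=[]
t=2-3: P2@Q0 runs 1, rem=3, I/O yield, promote→Q0. Q0=[P3,P2] Q1=[P1] Q2=[]
t=3-5: P3@Q0 runs 2, rem=2, quantum used, demote→Q1. Q0=[P2] Q1=[P1,P3] Q2=[]
t=5-6: P2@Q0 runs 1, rem=2, I/O yield, promote→Q0. Q0=[P2] Q1=[P1,P3] Q2=[]
t=6-7: P2@Q0 runs 1, rem=1, I/O yield, promote→Q0. Q0=[P2] Q1=[P1,P3] Q2=[]
t=7-8: P2@Q0 runs 1, rem=0, completes. Q0=[] Q1=[P1,P3] Q2=[]
t=8-13: P1@Q1 runs 5, rem=1, quantum used, demote→Q2. Q0=[] Q1=[P3] Q2=[P1]
t=13-15: P3@Q1 runs 2, rem=0, completes. Q0=[] Q1=[] Q2=[P1]
t=15-16: P1@Q2 runs 1, rem=0, completes. Q0=[] Q1=[] Q2=[]

Answer: P1(0-2) P2(2-3) P3(3-5) P2(5-6) P2(6-7) P2(7-8) P1(8-13) P3(13-15) P1(15-16)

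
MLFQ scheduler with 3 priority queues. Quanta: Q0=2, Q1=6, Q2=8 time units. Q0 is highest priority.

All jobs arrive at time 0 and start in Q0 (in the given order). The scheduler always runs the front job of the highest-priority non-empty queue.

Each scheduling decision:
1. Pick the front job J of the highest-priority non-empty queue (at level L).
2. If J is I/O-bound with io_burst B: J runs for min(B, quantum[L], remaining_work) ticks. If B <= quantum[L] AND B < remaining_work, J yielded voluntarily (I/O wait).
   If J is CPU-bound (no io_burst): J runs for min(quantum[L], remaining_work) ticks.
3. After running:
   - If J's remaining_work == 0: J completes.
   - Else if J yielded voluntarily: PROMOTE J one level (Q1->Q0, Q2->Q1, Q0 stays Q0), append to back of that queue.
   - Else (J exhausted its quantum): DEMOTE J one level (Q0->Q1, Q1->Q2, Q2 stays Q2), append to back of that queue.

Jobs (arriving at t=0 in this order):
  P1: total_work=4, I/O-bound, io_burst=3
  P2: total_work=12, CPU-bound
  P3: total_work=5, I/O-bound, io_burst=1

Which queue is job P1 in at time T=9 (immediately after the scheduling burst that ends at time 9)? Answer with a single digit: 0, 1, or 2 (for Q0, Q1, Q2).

Answer: 1

Derivation:
t=0-2: P1@Q0 runs 2, rem=2, quantum used, demote→Q1. Q0=[P2,P3] Q1=[P1] Q2=[]
t=2-4: P2@Q0 runs 2, rem=10, quantum used, demote→Q1. Q0=[P3] Q1=[P1,P2] Q2=[]
t=4-5: P3@Q0 runs 1, rem=4, I/O yield, promote→Q0. Q0=[P3] Q1=[P1,P2] Q2=[]
t=5-6: P3@Q0 runs 1, rem=3, I/O yield, promote→Q0. Q0=[P3] Q1=[P1,P2] Q2=[]
t=6-7: P3@Q0 runs 1, rem=2, I/O yield, promote→Q0. Q0=[P3] Q1=[P1,P2] Q2=[]
t=7-8: P3@Q0 runs 1, rem=1, I/O yield, promote→Q0. Q0=[P3] Q1=[P1,P2] Q2=[]
t=8-9: P3@Q0 runs 1, rem=0, completes. Q0=[] Q1=[P1,P2] Q2=[]
t=9-11: P1@Q1 runs 2, rem=0, completes. Q0=[] Q1=[P2] Q2=[]
t=11-17: P2@Q1 runs 6, rem=4, quantum used, demote→Q2. Q0=[] Q1=[] Q2=[P2]
t=17-21: P2@Q2 runs 4, rem=0, completes. Q0=[] Q1=[] Q2=[]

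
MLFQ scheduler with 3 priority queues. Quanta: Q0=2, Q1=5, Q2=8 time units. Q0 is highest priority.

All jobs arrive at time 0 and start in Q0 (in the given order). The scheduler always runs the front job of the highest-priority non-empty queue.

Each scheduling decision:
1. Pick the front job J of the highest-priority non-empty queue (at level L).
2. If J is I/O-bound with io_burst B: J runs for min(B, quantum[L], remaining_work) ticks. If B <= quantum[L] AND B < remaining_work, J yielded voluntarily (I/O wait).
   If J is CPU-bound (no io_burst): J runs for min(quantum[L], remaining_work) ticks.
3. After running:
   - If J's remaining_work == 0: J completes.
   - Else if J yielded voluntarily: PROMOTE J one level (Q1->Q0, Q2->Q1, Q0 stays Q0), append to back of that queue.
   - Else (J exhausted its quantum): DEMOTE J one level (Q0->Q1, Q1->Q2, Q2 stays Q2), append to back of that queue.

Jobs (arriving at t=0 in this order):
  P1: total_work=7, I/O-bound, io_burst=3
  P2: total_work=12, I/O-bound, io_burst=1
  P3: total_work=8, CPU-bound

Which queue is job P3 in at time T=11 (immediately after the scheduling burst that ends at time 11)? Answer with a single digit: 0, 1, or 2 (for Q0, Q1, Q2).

t=0-2: P1@Q0 runs 2, rem=5, quantum used, demote→Q1. Q0=[P2,P3] Q1=[P1] Q2=[]
t=2-3: P2@Q0 runs 1, rem=11, I/O yield, promote→Q0. Q0=[P3,P2] Q1=[P1] Q2=[]
t=3-5: P3@Q0 runs 2, rem=6, quantum used, demote→Q1. Q0=[P2] Q1=[P1,P3] Q2=[]
t=5-6: P2@Q0 runs 1, rem=10, I/O yield, promote→Q0. Q0=[P2] Q1=[P1,P3] Q2=[]
t=6-7: P2@Q0 runs 1, rem=9, I/O yield, promote→Q0. Q0=[P2] Q1=[P1,P3] Q2=[]
t=7-8: P2@Q0 runs 1, rem=8, I/O yield, promote→Q0. Q0=[P2] Q1=[P1,P3] Q2=[]
t=8-9: P2@Q0 runs 1, rem=7, I/O yield, promote→Q0. Q0=[P2] Q1=[P1,P3] Q2=[]
t=9-10: P2@Q0 runs 1, rem=6, I/O yield, promote→Q0. Q0=[P2] Q1=[P1,P3] Q2=[]
t=10-11: P2@Q0 runs 1, rem=5, I/O yield, promote→Q0. Q0=[P2] Q1=[P1,P3] Q2=[]
t=11-12: P2@Q0 runs 1, rem=4, I/O yield, promote→Q0. Q0=[P2] Q1=[P1,P3] Q2=[]
t=12-13: P2@Q0 runs 1, rem=3, I/O yield, promote→Q0. Q0=[P2] Q1=[P1,P3] Q2=[]
t=13-14: P2@Q0 runs 1, rem=2, I/O yield, promote→Q0. Q0=[P2] Q1=[P1,P3] Q2=[]
t=14-15: P2@Q0 runs 1, rem=1, I/O yield, promote→Q0. Q0=[P2] Q1=[P1,P3] Q2=[]
t=15-16: P2@Q0 runs 1, rem=0, completes. Q0=[] Q1=[P1,P3] Q2=[]
t=16-19: P1@Q1 runs 3, rem=2, I/O yield, promote→Q0. Q0=[P1] Q1=[P3] Q2=[]
t=19-21: P1@Q0 runs 2, rem=0, completes. Q0=[] Q1=[P3] Q2=[]
t=21-26: P3@Q1 runs 5, rem=1, quantum used, demote→Q2. Q0=[] Q1=[] Q2=[P3]
t=26-27: P3@Q2 runs 1, rem=0, completes. Q0=[] Q1=[] Q2=[]

Answer: 1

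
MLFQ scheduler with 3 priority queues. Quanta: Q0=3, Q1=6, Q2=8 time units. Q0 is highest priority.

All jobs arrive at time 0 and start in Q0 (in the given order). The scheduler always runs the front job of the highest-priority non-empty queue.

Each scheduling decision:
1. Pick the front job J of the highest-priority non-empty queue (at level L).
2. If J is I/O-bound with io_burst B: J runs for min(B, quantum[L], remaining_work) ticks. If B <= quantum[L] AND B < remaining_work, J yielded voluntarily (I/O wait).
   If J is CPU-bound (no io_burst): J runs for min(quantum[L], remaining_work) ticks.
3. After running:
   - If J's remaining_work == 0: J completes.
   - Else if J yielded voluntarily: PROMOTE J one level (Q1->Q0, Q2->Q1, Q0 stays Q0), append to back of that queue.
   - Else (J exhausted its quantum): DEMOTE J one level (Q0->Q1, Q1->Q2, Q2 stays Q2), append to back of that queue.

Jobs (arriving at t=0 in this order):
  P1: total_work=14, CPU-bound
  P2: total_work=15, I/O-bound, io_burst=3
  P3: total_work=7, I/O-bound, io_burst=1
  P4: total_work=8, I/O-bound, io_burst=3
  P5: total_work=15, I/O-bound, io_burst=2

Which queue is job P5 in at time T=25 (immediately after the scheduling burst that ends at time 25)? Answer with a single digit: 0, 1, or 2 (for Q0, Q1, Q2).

Answer: 0

Derivation:
t=0-3: P1@Q0 runs 3, rem=11, quantum used, demote→Q1. Q0=[P2,P3,P4,P5] Q1=[P1] Q2=[]
t=3-6: P2@Q0 runs 3, rem=12, I/O yield, promote→Q0. Q0=[P3,P4,P5,P2] Q1=[P1] Q2=[]
t=6-7: P3@Q0 runs 1, rem=6, I/O yield, promote→Q0. Q0=[P4,P5,P2,P3] Q1=[P1] Q2=[]
t=7-10: P4@Q0 runs 3, rem=5, I/O yield, promote→Q0. Q0=[P5,P2,P3,P4] Q1=[P1] Q2=[]
t=10-12: P5@Q0 runs 2, rem=13, I/O yield, promote→Q0. Q0=[P2,P3,P4,P5] Q1=[P1] Q2=[]
t=12-15: P2@Q0 runs 3, rem=9, I/O yield, promote→Q0. Q0=[P3,P4,P5,P2] Q1=[P1] Q2=[]
t=15-16: P3@Q0 runs 1, rem=5, I/O yield, promote→Q0. Q0=[P4,P5,P2,P3] Q1=[P1] Q2=[]
t=16-19: P4@Q0 runs 3, rem=2, I/O yield, promote→Q0. Q0=[P5,P2,P3,P4] Q1=[P1] Q2=[]
t=19-21: P5@Q0 runs 2, rem=11, I/O yield, promote→Q0. Q0=[P2,P3,P4,P5] Q1=[P1] Q2=[]
t=21-24: P2@Q0 runs 3, rem=6, I/O yield, promote→Q0. Q0=[P3,P4,P5,P2] Q1=[P1] Q2=[]
t=24-25: P3@Q0 runs 1, rem=4, I/O yield, promote→Q0. Q0=[P4,P5,P2,P3] Q1=[P1] Q2=[]
t=25-27: P4@Q0 runs 2, rem=0, completes. Q0=[P5,P2,P3] Q1=[P1] Q2=[]
t=27-29: P5@Q0 runs 2, rem=9, I/O yield, promote→Q0. Q0=[P2,P3,P5] Q1=[P1] Q2=[]
t=29-32: P2@Q0 runs 3, rem=3, I/O yield, promote→Q0. Q0=[P3,P5,P2] Q1=[P1] Q2=[]
t=32-33: P3@Q0 runs 1, rem=3, I/O yield, promote→Q0. Q0=[P5,P2,P3] Q1=[P1] Q2=[]
t=33-35: P5@Q0 runs 2, rem=7, I/O yield, promote→Q0. Q0=[P2,P3,P5] Q1=[P1] Q2=[]
t=35-38: P2@Q0 runs 3, rem=0, completes. Q0=[P3,P5] Q1=[P1] Q2=[]
t=38-39: P3@Q0 runs 1, rem=2, I/O yield, promote→Q0. Q0=[P5,P3] Q1=[P1] Q2=[]
t=39-41: P5@Q0 runs 2, rem=5, I/O yield, promote→Q0. Q0=[P3,P5] Q1=[P1] Q2=[]
t=41-42: P3@Q0 runs 1, rem=1, I/O yield, promote→Q0. Q0=[P5,P3] Q1=[P1] Q2=[]
t=42-44: P5@Q0 runs 2, rem=3, I/O yield, promote→Q0. Q0=[P3,P5] Q1=[P1] Q2=[]
t=44-45: P3@Q0 runs 1, rem=0, completes. Q0=[P5] Q1=[P1] Q2=[]
t=45-47: P5@Q0 runs 2, rem=1, I/O yield, promote→Q0. Q0=[P5] Q1=[P1] Q2=[]
t=47-48: P5@Q0 runs 1, rem=0, completes. Q0=[] Q1=[P1] Q2=[]
t=48-54: P1@Q1 runs 6, rem=5, quantum used, demote→Q2. Q0=[] Q1=[] Q2=[P1]
t=54-59: P1@Q2 runs 5, rem=0, completes. Q0=[] Q1=[] Q2=[]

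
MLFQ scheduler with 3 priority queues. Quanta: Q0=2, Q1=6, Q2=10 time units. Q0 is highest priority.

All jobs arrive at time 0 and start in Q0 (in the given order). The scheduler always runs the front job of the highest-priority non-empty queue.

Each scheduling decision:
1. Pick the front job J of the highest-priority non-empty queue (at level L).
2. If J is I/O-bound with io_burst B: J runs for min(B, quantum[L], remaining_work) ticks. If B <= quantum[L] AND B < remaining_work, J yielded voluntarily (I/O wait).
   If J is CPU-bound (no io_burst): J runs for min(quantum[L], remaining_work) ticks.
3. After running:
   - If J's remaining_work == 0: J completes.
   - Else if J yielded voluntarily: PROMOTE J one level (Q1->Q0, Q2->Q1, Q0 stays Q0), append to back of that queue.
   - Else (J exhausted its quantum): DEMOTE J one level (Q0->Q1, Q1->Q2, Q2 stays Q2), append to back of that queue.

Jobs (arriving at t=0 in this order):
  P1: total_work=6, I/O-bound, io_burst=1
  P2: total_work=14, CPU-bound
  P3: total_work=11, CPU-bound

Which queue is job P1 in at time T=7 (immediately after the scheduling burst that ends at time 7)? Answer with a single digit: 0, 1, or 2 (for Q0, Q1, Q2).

Answer: 0

Derivation:
t=0-1: P1@Q0 runs 1, rem=5, I/O yield, promote→Q0. Q0=[P2,P3,P1] Q1=[] Q2=[]
t=1-3: P2@Q0 runs 2, rem=12, quantum used, demote→Q1. Q0=[P3,P1] Q1=[P2] Q2=[]
t=3-5: P3@Q0 runs 2, rem=9, quantum used, demote→Q1. Q0=[P1] Q1=[P2,P3] Q2=[]
t=5-6: P1@Q0 runs 1, rem=4, I/O yield, promote→Q0. Q0=[P1] Q1=[P2,P3] Q2=[]
t=6-7: P1@Q0 runs 1, rem=3, I/O yield, promote→Q0. Q0=[P1] Q1=[P2,P3] Q2=[]
t=7-8: P1@Q0 runs 1, rem=2, I/O yield, promote→Q0. Q0=[P1] Q1=[P2,P3] Q2=[]
t=8-9: P1@Q0 runs 1, rem=1, I/O yield, promote→Q0. Q0=[P1] Q1=[P2,P3] Q2=[]
t=9-10: P1@Q0 runs 1, rem=0, completes. Q0=[] Q1=[P2,P3] Q2=[]
t=10-16: P2@Q1 runs 6, rem=6, quantum used, demote→Q2. Q0=[] Q1=[P3] Q2=[P2]
t=16-22: P3@Q1 runs 6, rem=3, quantum used, demote→Q2. Q0=[] Q1=[] Q2=[P2,P3]
t=22-28: P2@Q2 runs 6, rem=0, completes. Q0=[] Q1=[] Q2=[P3]
t=28-31: P3@Q2 runs 3, rem=0, completes. Q0=[] Q1=[] Q2=[]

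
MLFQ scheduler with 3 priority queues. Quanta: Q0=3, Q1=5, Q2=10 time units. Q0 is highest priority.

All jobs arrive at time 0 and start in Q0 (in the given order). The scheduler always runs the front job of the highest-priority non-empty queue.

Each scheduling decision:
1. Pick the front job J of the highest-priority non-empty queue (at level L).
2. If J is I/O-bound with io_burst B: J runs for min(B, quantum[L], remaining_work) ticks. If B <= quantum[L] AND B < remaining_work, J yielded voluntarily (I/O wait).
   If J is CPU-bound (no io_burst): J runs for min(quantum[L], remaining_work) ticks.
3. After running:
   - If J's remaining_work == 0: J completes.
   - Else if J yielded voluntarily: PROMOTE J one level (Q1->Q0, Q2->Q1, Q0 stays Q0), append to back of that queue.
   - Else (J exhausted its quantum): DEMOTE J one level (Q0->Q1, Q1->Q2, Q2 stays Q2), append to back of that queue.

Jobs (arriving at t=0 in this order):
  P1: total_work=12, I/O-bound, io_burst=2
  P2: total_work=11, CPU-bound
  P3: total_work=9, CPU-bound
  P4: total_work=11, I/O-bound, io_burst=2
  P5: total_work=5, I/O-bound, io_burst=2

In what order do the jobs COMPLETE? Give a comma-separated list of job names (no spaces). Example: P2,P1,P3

t=0-2: P1@Q0 runs 2, rem=10, I/O yield, promote→Q0. Q0=[P2,P3,P4,P5,P1] Q1=[] Q2=[]
t=2-5: P2@Q0 runs 3, rem=8, quantum used, demote→Q1. Q0=[P3,P4,P5,P1] Q1=[P2] Q2=[]
t=5-8: P3@Q0 runs 3, rem=6, quantum used, demote→Q1. Q0=[P4,P5,P1] Q1=[P2,P3] Q2=[]
t=8-10: P4@Q0 runs 2, rem=9, I/O yield, promote→Q0. Q0=[P5,P1,P4] Q1=[P2,P3] Q2=[]
t=10-12: P5@Q0 runs 2, rem=3, I/O yield, promote→Q0. Q0=[P1,P4,P5] Q1=[P2,P3] Q2=[]
t=12-14: P1@Q0 runs 2, rem=8, I/O yield, promote→Q0. Q0=[P4,P5,P1] Q1=[P2,P3] Q2=[]
t=14-16: P4@Q0 runs 2, rem=7, I/O yield, promote→Q0. Q0=[P5,P1,P4] Q1=[P2,P3] Q2=[]
t=16-18: P5@Q0 runs 2, rem=1, I/O yield, promote→Q0. Q0=[P1,P4,P5] Q1=[P2,P3] Q2=[]
t=18-20: P1@Q0 runs 2, rem=6, I/O yield, promote→Q0. Q0=[P4,P5,P1] Q1=[P2,P3] Q2=[]
t=20-22: P4@Q0 runs 2, rem=5, I/O yield, promote→Q0. Q0=[P5,P1,P4] Q1=[P2,P3] Q2=[]
t=22-23: P5@Q0 runs 1, rem=0, completes. Q0=[P1,P4] Q1=[P2,P3] Q2=[]
t=23-25: P1@Q0 runs 2, rem=4, I/O yield, promote→Q0. Q0=[P4,P1] Q1=[P2,P3] Q2=[]
t=25-27: P4@Q0 runs 2, rem=3, I/O yield, promote→Q0. Q0=[P1,P4] Q1=[P2,P3] Q2=[]
t=27-29: P1@Q0 runs 2, rem=2, I/O yield, promote→Q0. Q0=[P4,P1] Q1=[P2,P3] Q2=[]
t=29-31: P4@Q0 runs 2, rem=1, I/O yield, promote→Q0. Q0=[P1,P4] Q1=[P2,P3] Q2=[]
t=31-33: P1@Q0 runs 2, rem=0, completes. Q0=[P4] Q1=[P2,P3] Q2=[]
t=33-34: P4@Q0 runs 1, rem=0, completes. Q0=[] Q1=[P2,P3] Q2=[]
t=34-39: P2@Q1 runs 5, rem=3, quantum used, demote→Q2. Q0=[] Q1=[P3] Q2=[P2]
t=39-44: P3@Q1 runs 5, rem=1, quantum used, demote→Q2. Q0=[] Q1=[] Q2=[P2,P3]
t=44-47: P2@Q2 runs 3, rem=0, completes. Q0=[] Q1=[] Q2=[P3]
t=47-48: P3@Q2 runs 1, rem=0, completes. Q0=[] Q1=[] Q2=[]

Answer: P5,P1,P4,P2,P3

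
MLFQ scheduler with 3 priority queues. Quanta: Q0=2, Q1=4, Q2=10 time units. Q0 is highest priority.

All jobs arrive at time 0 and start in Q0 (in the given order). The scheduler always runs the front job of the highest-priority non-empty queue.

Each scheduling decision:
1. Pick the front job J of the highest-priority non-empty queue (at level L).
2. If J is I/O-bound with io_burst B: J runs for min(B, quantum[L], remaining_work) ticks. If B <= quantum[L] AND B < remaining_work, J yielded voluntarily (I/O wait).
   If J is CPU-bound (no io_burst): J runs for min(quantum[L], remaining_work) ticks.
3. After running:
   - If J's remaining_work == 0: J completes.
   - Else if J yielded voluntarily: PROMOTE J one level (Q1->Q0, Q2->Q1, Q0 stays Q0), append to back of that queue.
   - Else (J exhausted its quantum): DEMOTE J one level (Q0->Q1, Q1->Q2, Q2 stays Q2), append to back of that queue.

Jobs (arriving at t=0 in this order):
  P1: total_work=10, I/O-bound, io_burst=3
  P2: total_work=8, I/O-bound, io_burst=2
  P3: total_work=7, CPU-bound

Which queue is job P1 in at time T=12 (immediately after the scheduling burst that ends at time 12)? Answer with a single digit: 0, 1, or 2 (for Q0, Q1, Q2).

Answer: 1

Derivation:
t=0-2: P1@Q0 runs 2, rem=8, quantum used, demote→Q1. Q0=[P2,P3] Q1=[P1] Q2=[]
t=2-4: P2@Q0 runs 2, rem=6, I/O yield, promote→Q0. Q0=[P3,P2] Q1=[P1] Q2=[]
t=4-6: P3@Q0 runs 2, rem=5, quantum used, demote→Q1. Q0=[P2] Q1=[P1,P3] Q2=[]
t=6-8: P2@Q0 runs 2, rem=4, I/O yield, promote→Q0. Q0=[P2] Q1=[P1,P3] Q2=[]
t=8-10: P2@Q0 runs 2, rem=2, I/O yield, promote→Q0. Q0=[P2] Q1=[P1,P3] Q2=[]
t=10-12: P2@Q0 runs 2, rem=0, completes. Q0=[] Q1=[P1,P3] Q2=[]
t=12-15: P1@Q1 runs 3, rem=5, I/O yield, promote→Q0. Q0=[P1] Q1=[P3] Q2=[]
t=15-17: P1@Q0 runs 2, rem=3, quantum used, demote→Q1. Q0=[] Q1=[P3,P1] Q2=[]
t=17-21: P3@Q1 runs 4, rem=1, quantum used, demote→Q2. Q0=[] Q1=[P1] Q2=[P3]
t=21-24: P1@Q1 runs 3, rem=0, completes. Q0=[] Q1=[] Q2=[P3]
t=24-25: P3@Q2 runs 1, rem=0, completes. Q0=[] Q1=[] Q2=[]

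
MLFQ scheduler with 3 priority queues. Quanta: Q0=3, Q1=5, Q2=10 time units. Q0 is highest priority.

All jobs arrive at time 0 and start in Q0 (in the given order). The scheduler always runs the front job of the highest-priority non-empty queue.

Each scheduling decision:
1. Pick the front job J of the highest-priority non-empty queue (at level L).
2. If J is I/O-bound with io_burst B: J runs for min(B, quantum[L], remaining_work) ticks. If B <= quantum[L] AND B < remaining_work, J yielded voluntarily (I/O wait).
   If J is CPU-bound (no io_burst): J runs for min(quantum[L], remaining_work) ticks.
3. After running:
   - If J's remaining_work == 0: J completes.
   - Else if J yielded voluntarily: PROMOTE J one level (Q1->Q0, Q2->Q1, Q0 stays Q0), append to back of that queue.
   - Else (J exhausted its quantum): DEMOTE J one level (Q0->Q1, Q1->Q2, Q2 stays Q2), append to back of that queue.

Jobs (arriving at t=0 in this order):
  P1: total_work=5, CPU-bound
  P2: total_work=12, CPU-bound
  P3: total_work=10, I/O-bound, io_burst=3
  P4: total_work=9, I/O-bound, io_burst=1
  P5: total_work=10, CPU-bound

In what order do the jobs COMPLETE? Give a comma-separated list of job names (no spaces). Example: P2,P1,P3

t=0-3: P1@Q0 runs 3, rem=2, quantum used, demote→Q1. Q0=[P2,P3,P4,P5] Q1=[P1] Q2=[]
t=3-6: P2@Q0 runs 3, rem=9, quantum used, demote→Q1. Q0=[P3,P4,P5] Q1=[P1,P2] Q2=[]
t=6-9: P3@Q0 runs 3, rem=7, I/O yield, promote→Q0. Q0=[P4,P5,P3] Q1=[P1,P2] Q2=[]
t=9-10: P4@Q0 runs 1, rem=8, I/O yield, promote→Q0. Q0=[P5,P3,P4] Q1=[P1,P2] Q2=[]
t=10-13: P5@Q0 runs 3, rem=7, quantum used, demote→Q1. Q0=[P3,P4] Q1=[P1,P2,P5] Q2=[]
t=13-16: P3@Q0 runs 3, rem=4, I/O yield, promote→Q0. Q0=[P4,P3] Q1=[P1,P2,P5] Q2=[]
t=16-17: P4@Q0 runs 1, rem=7, I/O yield, promote→Q0. Q0=[P3,P4] Q1=[P1,P2,P5] Q2=[]
t=17-20: P3@Q0 runs 3, rem=1, I/O yield, promote→Q0. Q0=[P4,P3] Q1=[P1,P2,P5] Q2=[]
t=20-21: P4@Q0 runs 1, rem=6, I/O yield, promote→Q0. Q0=[P3,P4] Q1=[P1,P2,P5] Q2=[]
t=21-22: P3@Q0 runs 1, rem=0, completes. Q0=[P4] Q1=[P1,P2,P5] Q2=[]
t=22-23: P4@Q0 runs 1, rem=5, I/O yield, promote→Q0. Q0=[P4] Q1=[P1,P2,P5] Q2=[]
t=23-24: P4@Q0 runs 1, rem=4, I/O yield, promote→Q0. Q0=[P4] Q1=[P1,P2,P5] Q2=[]
t=24-25: P4@Q0 runs 1, rem=3, I/O yield, promote→Q0. Q0=[P4] Q1=[P1,P2,P5] Q2=[]
t=25-26: P4@Q0 runs 1, rem=2, I/O yield, promote→Q0. Q0=[P4] Q1=[P1,P2,P5] Q2=[]
t=26-27: P4@Q0 runs 1, rem=1, I/O yield, promote→Q0. Q0=[P4] Q1=[P1,P2,P5] Q2=[]
t=27-28: P4@Q0 runs 1, rem=0, completes. Q0=[] Q1=[P1,P2,P5] Q2=[]
t=28-30: P1@Q1 runs 2, rem=0, completes. Q0=[] Q1=[P2,P5] Q2=[]
t=30-35: P2@Q1 runs 5, rem=4, quantum used, demote→Q2. Q0=[] Q1=[P5] Q2=[P2]
t=35-40: P5@Q1 runs 5, rem=2, quantum used, demote→Q2. Q0=[] Q1=[] Q2=[P2,P5]
t=40-44: P2@Q2 runs 4, rem=0, completes. Q0=[] Q1=[] Q2=[P5]
t=44-46: P5@Q2 runs 2, rem=0, completes. Q0=[] Q1=[] Q2=[]

Answer: P3,P4,P1,P2,P5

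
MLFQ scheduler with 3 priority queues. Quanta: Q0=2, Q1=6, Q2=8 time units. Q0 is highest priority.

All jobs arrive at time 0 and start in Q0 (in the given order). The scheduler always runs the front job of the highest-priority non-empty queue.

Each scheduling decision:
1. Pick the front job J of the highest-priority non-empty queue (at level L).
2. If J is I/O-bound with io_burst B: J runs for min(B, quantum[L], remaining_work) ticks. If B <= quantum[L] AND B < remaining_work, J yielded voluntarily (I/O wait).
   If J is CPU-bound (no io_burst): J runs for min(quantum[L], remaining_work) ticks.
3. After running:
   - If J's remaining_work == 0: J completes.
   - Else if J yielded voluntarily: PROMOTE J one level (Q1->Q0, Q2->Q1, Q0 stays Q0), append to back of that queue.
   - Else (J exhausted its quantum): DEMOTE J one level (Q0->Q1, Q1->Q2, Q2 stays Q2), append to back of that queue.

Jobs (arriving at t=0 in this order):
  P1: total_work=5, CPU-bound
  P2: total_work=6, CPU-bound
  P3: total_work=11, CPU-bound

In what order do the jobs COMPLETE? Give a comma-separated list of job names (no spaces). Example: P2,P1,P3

Answer: P1,P2,P3

Derivation:
t=0-2: P1@Q0 runs 2, rem=3, quantum used, demote→Q1. Q0=[P2,P3] Q1=[P1] Q2=[]
t=2-4: P2@Q0 runs 2, rem=4, quantum used, demote→Q1. Q0=[P3] Q1=[P1,P2] Q2=[]
t=4-6: P3@Q0 runs 2, rem=9, quantum used, demote→Q1. Q0=[] Q1=[P1,P2,P3] Q2=[]
t=6-9: P1@Q1 runs 3, rem=0, completes. Q0=[] Q1=[P2,P3] Q2=[]
t=9-13: P2@Q1 runs 4, rem=0, completes. Q0=[] Q1=[P3] Q2=[]
t=13-19: P3@Q1 runs 6, rem=3, quantum used, demote→Q2. Q0=[] Q1=[] Q2=[P3]
t=19-22: P3@Q2 runs 3, rem=0, completes. Q0=[] Q1=[] Q2=[]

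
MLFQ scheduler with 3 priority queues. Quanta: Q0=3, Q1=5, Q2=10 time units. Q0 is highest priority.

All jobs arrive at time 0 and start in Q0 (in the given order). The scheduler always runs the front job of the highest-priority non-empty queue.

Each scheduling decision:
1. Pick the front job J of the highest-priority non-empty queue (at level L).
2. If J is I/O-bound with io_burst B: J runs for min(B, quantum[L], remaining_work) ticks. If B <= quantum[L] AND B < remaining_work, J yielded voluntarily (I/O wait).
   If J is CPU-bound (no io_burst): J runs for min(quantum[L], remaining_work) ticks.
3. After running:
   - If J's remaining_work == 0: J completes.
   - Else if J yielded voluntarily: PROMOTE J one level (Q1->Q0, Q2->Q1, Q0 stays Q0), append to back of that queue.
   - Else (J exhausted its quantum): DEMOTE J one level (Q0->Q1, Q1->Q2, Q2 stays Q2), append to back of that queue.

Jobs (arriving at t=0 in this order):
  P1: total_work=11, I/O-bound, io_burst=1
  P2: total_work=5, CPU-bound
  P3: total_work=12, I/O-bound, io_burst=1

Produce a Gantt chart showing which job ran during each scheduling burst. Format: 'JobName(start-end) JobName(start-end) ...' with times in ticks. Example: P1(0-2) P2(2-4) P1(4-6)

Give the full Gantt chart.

Answer: P1(0-1) P2(1-4) P3(4-5) P1(5-6) P3(6-7) P1(7-8) P3(8-9) P1(9-10) P3(10-11) P1(11-12) P3(12-13) P1(13-14) P3(14-15) P1(15-16) P3(16-17) P1(17-18) P3(18-19) P1(19-20) P3(20-21) P1(21-22) P3(22-23) P1(23-24) P3(24-25) P3(25-26) P2(26-28)

Derivation:
t=0-1: P1@Q0 runs 1, rem=10, I/O yield, promote→Q0. Q0=[P2,P3,P1] Q1=[] Q2=[]
t=1-4: P2@Q0 runs 3, rem=2, quantum used, demote→Q1. Q0=[P3,P1] Q1=[P2] Q2=[]
t=4-5: P3@Q0 runs 1, rem=11, I/O yield, promote→Q0. Q0=[P1,P3] Q1=[P2] Q2=[]
t=5-6: P1@Q0 runs 1, rem=9, I/O yield, promote→Q0. Q0=[P3,P1] Q1=[P2] Q2=[]
t=6-7: P3@Q0 runs 1, rem=10, I/O yield, promote→Q0. Q0=[P1,P3] Q1=[P2] Q2=[]
t=7-8: P1@Q0 runs 1, rem=8, I/O yield, promote→Q0. Q0=[P3,P1] Q1=[P2] Q2=[]
t=8-9: P3@Q0 runs 1, rem=9, I/O yield, promote→Q0. Q0=[P1,P3] Q1=[P2] Q2=[]
t=9-10: P1@Q0 runs 1, rem=7, I/O yield, promote→Q0. Q0=[P3,P1] Q1=[P2] Q2=[]
t=10-11: P3@Q0 runs 1, rem=8, I/O yield, promote→Q0. Q0=[P1,P3] Q1=[P2] Q2=[]
t=11-12: P1@Q0 runs 1, rem=6, I/O yield, promote→Q0. Q0=[P3,P1] Q1=[P2] Q2=[]
t=12-13: P3@Q0 runs 1, rem=7, I/O yield, promote→Q0. Q0=[P1,P3] Q1=[P2] Q2=[]
t=13-14: P1@Q0 runs 1, rem=5, I/O yield, promote→Q0. Q0=[P3,P1] Q1=[P2] Q2=[]
t=14-15: P3@Q0 runs 1, rem=6, I/O yield, promote→Q0. Q0=[P1,P3] Q1=[P2] Q2=[]
t=15-16: P1@Q0 runs 1, rem=4, I/O yield, promote→Q0. Q0=[P3,P1] Q1=[P2] Q2=[]
t=16-17: P3@Q0 runs 1, rem=5, I/O yield, promote→Q0. Q0=[P1,P3] Q1=[P2] Q2=[]
t=17-18: P1@Q0 runs 1, rem=3, I/O yield, promote→Q0. Q0=[P3,P1] Q1=[P2] Q2=[]
t=18-19: P3@Q0 runs 1, rem=4, I/O yield, promote→Q0. Q0=[P1,P3] Q1=[P2] Q2=[]
t=19-20: P1@Q0 runs 1, rem=2, I/O yield, promote→Q0. Q0=[P3,P1] Q1=[P2] Q2=[]
t=20-21: P3@Q0 runs 1, rem=3, I/O yield, promote→Q0. Q0=[P1,P3] Q1=[P2] Q2=[]
t=21-22: P1@Q0 runs 1, rem=1, I/O yield, promote→Q0. Q0=[P3,P1] Q1=[P2] Q2=[]
t=22-23: P3@Q0 runs 1, rem=2, I/O yield, promote→Q0. Q0=[P1,P3] Q1=[P2] Q2=[]
t=23-24: P1@Q0 runs 1, rem=0, completes. Q0=[P3] Q1=[P2] Q2=[]
t=24-25: P3@Q0 runs 1, rem=1, I/O yield, promote→Q0. Q0=[P3] Q1=[P2] Q2=[]
t=25-26: P3@Q0 runs 1, rem=0, completes. Q0=[] Q1=[P2] Q2=[]
t=26-28: P2@Q1 runs 2, rem=0, completes. Q0=[] Q1=[] Q2=[]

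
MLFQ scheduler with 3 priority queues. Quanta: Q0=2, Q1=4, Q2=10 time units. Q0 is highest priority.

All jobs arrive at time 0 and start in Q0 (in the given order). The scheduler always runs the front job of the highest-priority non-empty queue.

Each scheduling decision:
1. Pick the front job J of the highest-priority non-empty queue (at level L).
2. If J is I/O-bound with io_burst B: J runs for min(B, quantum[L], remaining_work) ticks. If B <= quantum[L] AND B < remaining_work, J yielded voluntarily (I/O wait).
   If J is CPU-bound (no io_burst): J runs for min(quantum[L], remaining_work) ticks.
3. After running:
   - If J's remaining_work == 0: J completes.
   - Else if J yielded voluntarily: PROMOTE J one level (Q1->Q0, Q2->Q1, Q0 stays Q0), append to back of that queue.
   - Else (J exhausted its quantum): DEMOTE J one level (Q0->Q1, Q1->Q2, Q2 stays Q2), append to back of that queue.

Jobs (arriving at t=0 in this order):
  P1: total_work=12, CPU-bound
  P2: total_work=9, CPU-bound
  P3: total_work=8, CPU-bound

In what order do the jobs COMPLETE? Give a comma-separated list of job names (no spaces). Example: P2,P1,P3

t=0-2: P1@Q0 runs 2, rem=10, quantum used, demote→Q1. Q0=[P2,P3] Q1=[P1] Q2=[]
t=2-4: P2@Q0 runs 2, rem=7, quantum used, demote→Q1. Q0=[P3] Q1=[P1,P2] Q2=[]
t=4-6: P3@Q0 runs 2, rem=6, quantum used, demote→Q1. Q0=[] Q1=[P1,P2,P3] Q2=[]
t=6-10: P1@Q1 runs 4, rem=6, quantum used, demote→Q2. Q0=[] Q1=[P2,P3] Q2=[P1]
t=10-14: P2@Q1 runs 4, rem=3, quantum used, demote→Q2. Q0=[] Q1=[P3] Q2=[P1,P2]
t=14-18: P3@Q1 runs 4, rem=2, quantum used, demote→Q2. Q0=[] Q1=[] Q2=[P1,P2,P3]
t=18-24: P1@Q2 runs 6, rem=0, completes. Q0=[] Q1=[] Q2=[P2,P3]
t=24-27: P2@Q2 runs 3, rem=0, completes. Q0=[] Q1=[] Q2=[P3]
t=27-29: P3@Q2 runs 2, rem=0, completes. Q0=[] Q1=[] Q2=[]

Answer: P1,P2,P3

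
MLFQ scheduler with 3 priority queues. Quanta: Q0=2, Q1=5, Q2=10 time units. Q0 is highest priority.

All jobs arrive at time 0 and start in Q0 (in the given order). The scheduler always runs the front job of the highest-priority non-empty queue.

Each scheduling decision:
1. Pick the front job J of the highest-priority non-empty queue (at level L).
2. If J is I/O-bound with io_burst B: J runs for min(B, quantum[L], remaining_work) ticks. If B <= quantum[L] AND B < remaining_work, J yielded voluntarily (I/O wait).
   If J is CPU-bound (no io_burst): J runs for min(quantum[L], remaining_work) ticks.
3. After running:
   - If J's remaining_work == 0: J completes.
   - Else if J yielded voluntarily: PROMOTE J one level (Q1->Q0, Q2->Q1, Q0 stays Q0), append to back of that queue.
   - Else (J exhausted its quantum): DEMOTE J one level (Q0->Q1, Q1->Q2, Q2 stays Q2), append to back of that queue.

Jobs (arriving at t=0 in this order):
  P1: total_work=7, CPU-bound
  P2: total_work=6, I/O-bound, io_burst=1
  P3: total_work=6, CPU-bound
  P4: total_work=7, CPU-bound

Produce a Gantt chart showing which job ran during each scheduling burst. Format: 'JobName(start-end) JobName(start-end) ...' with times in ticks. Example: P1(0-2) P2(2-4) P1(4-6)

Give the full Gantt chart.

t=0-2: P1@Q0 runs 2, rem=5, quantum used, demote→Q1. Q0=[P2,P3,P4] Q1=[P1] Q2=[]
t=2-3: P2@Q0 runs 1, rem=5, I/O yield, promote→Q0. Q0=[P3,P4,P2] Q1=[P1] Q2=[]
t=3-5: P3@Q0 runs 2, rem=4, quantum used, demote→Q1. Q0=[P4,P2] Q1=[P1,P3] Q2=[]
t=5-7: P4@Q0 runs 2, rem=5, quantum used, demote→Q1. Q0=[P2] Q1=[P1,P3,P4] Q2=[]
t=7-8: P2@Q0 runs 1, rem=4, I/O yield, promote→Q0. Q0=[P2] Q1=[P1,P3,P4] Q2=[]
t=8-9: P2@Q0 runs 1, rem=3, I/O yield, promote→Q0. Q0=[P2] Q1=[P1,P3,P4] Q2=[]
t=9-10: P2@Q0 runs 1, rem=2, I/O yield, promote→Q0. Q0=[P2] Q1=[P1,P3,P4] Q2=[]
t=10-11: P2@Q0 runs 1, rem=1, I/O yield, promote→Q0. Q0=[P2] Q1=[P1,P3,P4] Q2=[]
t=11-12: P2@Q0 runs 1, rem=0, completes. Q0=[] Q1=[P1,P3,P4] Q2=[]
t=12-17: P1@Q1 runs 5, rem=0, completes. Q0=[] Q1=[P3,P4] Q2=[]
t=17-21: P3@Q1 runs 4, rem=0, completes. Q0=[] Q1=[P4] Q2=[]
t=21-26: P4@Q1 runs 5, rem=0, completes. Q0=[] Q1=[] Q2=[]

Answer: P1(0-2) P2(2-3) P3(3-5) P4(5-7) P2(7-8) P2(8-9) P2(9-10) P2(10-11) P2(11-12) P1(12-17) P3(17-21) P4(21-26)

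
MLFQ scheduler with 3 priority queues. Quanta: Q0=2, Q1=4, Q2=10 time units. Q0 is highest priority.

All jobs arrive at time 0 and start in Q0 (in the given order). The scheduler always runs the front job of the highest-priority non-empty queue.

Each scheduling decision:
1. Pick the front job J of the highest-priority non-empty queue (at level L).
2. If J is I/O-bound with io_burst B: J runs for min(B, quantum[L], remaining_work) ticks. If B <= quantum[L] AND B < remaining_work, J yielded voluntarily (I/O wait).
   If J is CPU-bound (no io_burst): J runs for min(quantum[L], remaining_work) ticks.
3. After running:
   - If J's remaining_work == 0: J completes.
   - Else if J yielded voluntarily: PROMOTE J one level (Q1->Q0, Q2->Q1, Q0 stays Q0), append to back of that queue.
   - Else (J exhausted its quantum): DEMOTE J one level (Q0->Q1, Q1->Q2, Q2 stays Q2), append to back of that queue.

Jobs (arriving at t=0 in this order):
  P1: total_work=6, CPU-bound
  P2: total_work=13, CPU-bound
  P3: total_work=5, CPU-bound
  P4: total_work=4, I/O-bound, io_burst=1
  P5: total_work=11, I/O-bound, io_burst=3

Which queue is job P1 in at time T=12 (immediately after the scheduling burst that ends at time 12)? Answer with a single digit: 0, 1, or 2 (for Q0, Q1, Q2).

t=0-2: P1@Q0 runs 2, rem=4, quantum used, demote→Q1. Q0=[P2,P3,P4,P5] Q1=[P1] Q2=[]
t=2-4: P2@Q0 runs 2, rem=11, quantum used, demote→Q1. Q0=[P3,P4,P5] Q1=[P1,P2] Q2=[]
t=4-6: P3@Q0 runs 2, rem=3, quantum used, demote→Q1. Q0=[P4,P5] Q1=[P1,P2,P3] Q2=[]
t=6-7: P4@Q0 runs 1, rem=3, I/O yield, promote→Q0. Q0=[P5,P4] Q1=[P1,P2,P3] Q2=[]
t=7-9: P5@Q0 runs 2, rem=9, quantum used, demote→Q1. Q0=[P4] Q1=[P1,P2,P3,P5] Q2=[]
t=9-10: P4@Q0 runs 1, rem=2, I/O yield, promote→Q0. Q0=[P4] Q1=[P1,P2,P3,P5] Q2=[]
t=10-11: P4@Q0 runs 1, rem=1, I/O yield, promote→Q0. Q0=[P4] Q1=[P1,P2,P3,P5] Q2=[]
t=11-12: P4@Q0 runs 1, rem=0, completes. Q0=[] Q1=[P1,P2,P3,P5] Q2=[]
t=12-16: P1@Q1 runs 4, rem=0, completes. Q0=[] Q1=[P2,P3,P5] Q2=[]
t=16-20: P2@Q1 runs 4, rem=7, quantum used, demote→Q2. Q0=[] Q1=[P3,P5] Q2=[P2]
t=20-23: P3@Q1 runs 3, rem=0, completes. Q0=[] Q1=[P5] Q2=[P2]
t=23-26: P5@Q1 runs 3, rem=6, I/O yield, promote→Q0. Q0=[P5] Q1=[] Q2=[P2]
t=26-28: P5@Q0 runs 2, rem=4, quantum used, demote→Q1. Q0=[] Q1=[P5] Q2=[P2]
t=28-31: P5@Q1 runs 3, rem=1, I/O yield, promote→Q0. Q0=[P5] Q1=[] Q2=[P2]
t=31-32: P5@Q0 runs 1, rem=0, completes. Q0=[] Q1=[] Q2=[P2]
t=32-39: P2@Q2 runs 7, rem=0, completes. Q0=[] Q1=[] Q2=[]

Answer: 1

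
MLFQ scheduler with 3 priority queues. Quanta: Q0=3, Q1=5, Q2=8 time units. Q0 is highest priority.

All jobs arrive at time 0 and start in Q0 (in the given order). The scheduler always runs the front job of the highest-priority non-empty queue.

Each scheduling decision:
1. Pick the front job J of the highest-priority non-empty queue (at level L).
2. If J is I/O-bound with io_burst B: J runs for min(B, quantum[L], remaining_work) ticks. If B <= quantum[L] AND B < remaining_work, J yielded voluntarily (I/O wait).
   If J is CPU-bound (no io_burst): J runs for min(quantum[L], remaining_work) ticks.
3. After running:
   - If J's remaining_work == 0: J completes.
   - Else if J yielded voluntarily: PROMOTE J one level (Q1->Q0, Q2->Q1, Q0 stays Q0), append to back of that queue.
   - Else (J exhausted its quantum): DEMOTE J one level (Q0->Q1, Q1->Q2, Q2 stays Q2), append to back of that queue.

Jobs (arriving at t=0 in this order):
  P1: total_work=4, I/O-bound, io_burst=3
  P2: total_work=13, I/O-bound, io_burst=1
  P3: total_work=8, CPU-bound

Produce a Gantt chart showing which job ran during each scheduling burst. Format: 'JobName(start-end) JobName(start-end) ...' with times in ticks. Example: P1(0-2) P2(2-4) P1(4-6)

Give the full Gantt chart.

t=0-3: P1@Q0 runs 3, rem=1, I/O yield, promote→Q0. Q0=[P2,P3,P1] Q1=[] Q2=[]
t=3-4: P2@Q0 runs 1, rem=12, I/O yield, promote→Q0. Q0=[P3,P1,P2] Q1=[] Q2=[]
t=4-7: P3@Q0 runs 3, rem=5, quantum used, demote→Q1. Q0=[P1,P2] Q1=[P3] Q2=[]
t=7-8: P1@Q0 runs 1, rem=0, completes. Q0=[P2] Q1=[P3] Q2=[]
t=8-9: P2@Q0 runs 1, rem=11, I/O yield, promote→Q0. Q0=[P2] Q1=[P3] Q2=[]
t=9-10: P2@Q0 runs 1, rem=10, I/O yield, promote→Q0. Q0=[P2] Q1=[P3] Q2=[]
t=10-11: P2@Q0 runs 1, rem=9, I/O yield, promote→Q0. Q0=[P2] Q1=[P3] Q2=[]
t=11-12: P2@Q0 runs 1, rem=8, I/O yield, promote→Q0. Q0=[P2] Q1=[P3] Q2=[]
t=12-13: P2@Q0 runs 1, rem=7, I/O yield, promote→Q0. Q0=[P2] Q1=[P3] Q2=[]
t=13-14: P2@Q0 runs 1, rem=6, I/O yield, promote→Q0. Q0=[P2] Q1=[P3] Q2=[]
t=14-15: P2@Q0 runs 1, rem=5, I/O yield, promote→Q0. Q0=[P2] Q1=[P3] Q2=[]
t=15-16: P2@Q0 runs 1, rem=4, I/O yield, promote→Q0. Q0=[P2] Q1=[P3] Q2=[]
t=16-17: P2@Q0 runs 1, rem=3, I/O yield, promote→Q0. Q0=[P2] Q1=[P3] Q2=[]
t=17-18: P2@Q0 runs 1, rem=2, I/O yield, promote→Q0. Q0=[P2] Q1=[P3] Q2=[]
t=18-19: P2@Q0 runs 1, rem=1, I/O yield, promote→Q0. Q0=[P2] Q1=[P3] Q2=[]
t=19-20: P2@Q0 runs 1, rem=0, completes. Q0=[] Q1=[P3] Q2=[]
t=20-25: P3@Q1 runs 5, rem=0, completes. Q0=[] Q1=[] Q2=[]

Answer: P1(0-3) P2(3-4) P3(4-7) P1(7-8) P2(8-9) P2(9-10) P2(10-11) P2(11-12) P2(12-13) P2(13-14) P2(14-15) P2(15-16) P2(16-17) P2(17-18) P2(18-19) P2(19-20) P3(20-25)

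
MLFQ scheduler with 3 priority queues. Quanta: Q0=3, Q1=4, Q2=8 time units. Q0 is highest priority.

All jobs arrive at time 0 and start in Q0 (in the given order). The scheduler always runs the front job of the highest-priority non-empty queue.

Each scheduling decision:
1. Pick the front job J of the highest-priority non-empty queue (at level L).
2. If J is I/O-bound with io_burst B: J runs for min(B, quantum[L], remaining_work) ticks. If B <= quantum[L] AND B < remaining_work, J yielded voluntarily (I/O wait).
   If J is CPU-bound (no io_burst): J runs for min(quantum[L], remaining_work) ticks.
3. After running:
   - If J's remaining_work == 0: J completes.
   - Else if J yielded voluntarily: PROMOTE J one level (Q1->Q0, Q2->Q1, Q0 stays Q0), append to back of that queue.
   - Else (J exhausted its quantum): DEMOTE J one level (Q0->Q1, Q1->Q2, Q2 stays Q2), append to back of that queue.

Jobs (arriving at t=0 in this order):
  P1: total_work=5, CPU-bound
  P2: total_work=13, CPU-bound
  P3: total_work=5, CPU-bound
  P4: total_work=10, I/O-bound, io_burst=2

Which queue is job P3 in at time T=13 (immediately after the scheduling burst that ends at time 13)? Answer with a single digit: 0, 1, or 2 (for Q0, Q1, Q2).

t=0-3: P1@Q0 runs 3, rem=2, quantum used, demote→Q1. Q0=[P2,P3,P4] Q1=[P1] Q2=[]
t=3-6: P2@Q0 runs 3, rem=10, quantum used, demote→Q1. Q0=[P3,P4] Q1=[P1,P2] Q2=[]
t=6-9: P3@Q0 runs 3, rem=2, quantum used, demote→Q1. Q0=[P4] Q1=[P1,P2,P3] Q2=[]
t=9-11: P4@Q0 runs 2, rem=8, I/O yield, promote→Q0. Q0=[P4] Q1=[P1,P2,P3] Q2=[]
t=11-13: P4@Q0 runs 2, rem=6, I/O yield, promote→Q0. Q0=[P4] Q1=[P1,P2,P3] Q2=[]
t=13-15: P4@Q0 runs 2, rem=4, I/O yield, promote→Q0. Q0=[P4] Q1=[P1,P2,P3] Q2=[]
t=15-17: P4@Q0 runs 2, rem=2, I/O yield, promote→Q0. Q0=[P4] Q1=[P1,P2,P3] Q2=[]
t=17-19: P4@Q0 runs 2, rem=0, completes. Q0=[] Q1=[P1,P2,P3] Q2=[]
t=19-21: P1@Q1 runs 2, rem=0, completes. Q0=[] Q1=[P2,P3] Q2=[]
t=21-25: P2@Q1 runs 4, rem=6, quantum used, demote→Q2. Q0=[] Q1=[P3] Q2=[P2]
t=25-27: P3@Q1 runs 2, rem=0, completes. Q0=[] Q1=[] Q2=[P2]
t=27-33: P2@Q2 runs 6, rem=0, completes. Q0=[] Q1=[] Q2=[]

Answer: 1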